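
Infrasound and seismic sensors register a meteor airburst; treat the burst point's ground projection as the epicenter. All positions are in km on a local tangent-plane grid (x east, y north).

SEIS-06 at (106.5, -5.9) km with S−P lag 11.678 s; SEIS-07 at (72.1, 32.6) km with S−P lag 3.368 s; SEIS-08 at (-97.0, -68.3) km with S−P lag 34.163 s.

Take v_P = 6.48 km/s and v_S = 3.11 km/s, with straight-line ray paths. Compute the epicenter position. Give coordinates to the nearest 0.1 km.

Distance from S−P lag: d = Δt · v_P v_S / (v_P − v_S) = Δt · (6.48·3.11)/(6.48−3.11) ≈ 5.9801·Δt.
So d_SEIS-06 = 69.84, d_SEIS-07 = 20.14, d_SEIS-08 = 204.30 km.
Circle about each station: (x − 106.5)² + (y + 5.9)² = 69.84²; (x − 72.1)² + (y − 32.6)² = 20.14²; (x + 97.0)² + (y + 68.3)² = 204.30².
Subtracting the SEIS-06 equation from the SEIS-07 and SEIS-08 equations removes the quadratic terms:
-68.8 x + 77.0 y = -643.88
-407.0 x − 124.8 y = -34164.03
Solving the 2×2 system: x ≈ 67.9, y ≈ 52.3 km.

x ≈ 67.9 km, y ≈ 52.3 km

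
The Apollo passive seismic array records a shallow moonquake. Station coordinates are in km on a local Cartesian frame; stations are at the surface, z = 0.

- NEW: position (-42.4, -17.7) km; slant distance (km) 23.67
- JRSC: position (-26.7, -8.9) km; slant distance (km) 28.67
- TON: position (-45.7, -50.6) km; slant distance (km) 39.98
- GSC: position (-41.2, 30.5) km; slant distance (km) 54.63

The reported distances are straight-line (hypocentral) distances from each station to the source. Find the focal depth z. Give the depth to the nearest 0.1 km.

23.5 km

Each station gives a sphere (x−x_i)² + (y−y_i)² + z² = d_i² (stations at z=0).
Subtracting the NEW sphere from JRSC and TON: z² cancels, leaving linear equations in x and y:
31.4 x + 17.6 y = -1580.65
-6.6 x − 65.8 y = 1499.67
Solving: x ≈ -39.802, y ≈ -18.799 km (keep extra digits for the depth step; rounded: -39.8, -18.8).
Then from the NEW sphere: z² = 23.67² − (x + 42.4)² − (y + 17.7)² with x = -39.802, y = -18.799, so z ≈ 23.501 ≈ 23.5 km.
Check against GSC (with the unrounded solution): distance 54.63 ≈ 54.63 km. ✓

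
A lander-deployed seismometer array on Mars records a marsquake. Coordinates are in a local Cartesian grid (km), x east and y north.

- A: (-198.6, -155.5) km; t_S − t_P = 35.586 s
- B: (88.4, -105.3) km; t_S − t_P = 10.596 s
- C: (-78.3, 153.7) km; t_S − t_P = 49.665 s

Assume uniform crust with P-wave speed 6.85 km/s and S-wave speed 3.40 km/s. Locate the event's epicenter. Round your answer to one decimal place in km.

Distance from S−P lag: d = Δt · v_P v_S / (v_P − v_S) = Δt · (6.85·3.40)/(6.85−3.40) ≈ 6.7507·Δt.
So d_A = 240.23, d_B = 71.53, d_C = 335.27 km.
Circle about each station: (x + 198.6)² + (y + 155.5)² = 240.23²; (x − 88.4)² + (y + 105.3)² = 71.53²; (x + 78.3)² + (y − 153.7)² = 335.27².
Subtracting pairs of circle equations eliminates x²+y² and gives linear equations (the radical axes):
574.0 x + 100.4 y = 7874.35
240.6 x + 618.4 y = -88563.15
Solving the 2×2 system: x ≈ 41.6, y ≈ -159.4 km.

(41.6, -159.4)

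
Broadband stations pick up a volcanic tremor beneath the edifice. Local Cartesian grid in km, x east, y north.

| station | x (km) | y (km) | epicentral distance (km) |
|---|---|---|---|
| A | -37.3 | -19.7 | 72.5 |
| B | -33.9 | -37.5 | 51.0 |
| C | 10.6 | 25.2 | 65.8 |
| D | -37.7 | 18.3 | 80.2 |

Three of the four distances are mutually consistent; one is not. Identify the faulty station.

Solve using three stations at a time. Using B, C, D (subtract circle equations pairwise → linear system) gives (x, y) ≈ (17.1, -40.3).
Distances from that point to each station vs reported:
  A: calculated 58.2 vs reported 72.5 → residual 14.3 km
  B: calculated 51.1 vs reported 51.0 → residual 0.1 km
  C: calculated 65.8 vs reported 65.8 → residual 0.0 km
  D: calculated 80.2 vs reported 80.2 → residual 0.0 km
B, C, D are mutually consistent (residuals ≈ 0); A is off by 14.3 km.

A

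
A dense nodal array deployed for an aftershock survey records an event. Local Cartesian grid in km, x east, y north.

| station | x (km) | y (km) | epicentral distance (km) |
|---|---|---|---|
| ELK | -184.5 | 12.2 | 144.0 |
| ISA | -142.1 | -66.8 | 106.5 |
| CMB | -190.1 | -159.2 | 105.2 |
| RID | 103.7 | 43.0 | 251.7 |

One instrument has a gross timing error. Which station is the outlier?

Solve using three stations at a time. Using ELK, CMB, RID (subtract circle equations pairwise → linear system) gives (x, y) ≈ (-100.2, -104.6).
Distances from that point to each station vs reported:
  ELK: calculated 144.0 vs reported 144.0 → residual 0.0 km
  ISA: calculated 56.4 vs reported 106.5 → residual 50.1 km
  CMB: calculated 105.2 vs reported 105.2 → residual 0.0 km
  RID: calculated 251.7 vs reported 251.7 → residual 0.0 km
ELK, CMB, RID are mutually consistent (residuals ≈ 0); ISA is off by 50.1 km.

ISA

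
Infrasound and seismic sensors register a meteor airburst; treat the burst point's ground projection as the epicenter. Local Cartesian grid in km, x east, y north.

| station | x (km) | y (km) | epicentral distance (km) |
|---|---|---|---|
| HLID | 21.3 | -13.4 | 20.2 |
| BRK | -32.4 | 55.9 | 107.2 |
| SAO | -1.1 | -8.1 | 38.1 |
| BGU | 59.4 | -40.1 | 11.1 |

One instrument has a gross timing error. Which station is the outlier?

BGU

Solve using three stations at a time. Using HLID, BRK, SAO (subtract circle equations pairwise → linear system) gives (x, y) ≈ (28.2, -32.5).
Distances from that point to each station vs reported:
  HLID: calculated 20.4 vs reported 20.2 → residual 0.2 km
  BRK: calculated 107.2 vs reported 107.2 → residual 0.0 km
  SAO: calculated 38.2 vs reported 38.1 → residual 0.1 km
  BGU: calculated 32.1 vs reported 11.1 → residual 21.0 km
HLID, BRK, SAO are mutually consistent (residuals ≈ 0); BGU is off by 21.0 km.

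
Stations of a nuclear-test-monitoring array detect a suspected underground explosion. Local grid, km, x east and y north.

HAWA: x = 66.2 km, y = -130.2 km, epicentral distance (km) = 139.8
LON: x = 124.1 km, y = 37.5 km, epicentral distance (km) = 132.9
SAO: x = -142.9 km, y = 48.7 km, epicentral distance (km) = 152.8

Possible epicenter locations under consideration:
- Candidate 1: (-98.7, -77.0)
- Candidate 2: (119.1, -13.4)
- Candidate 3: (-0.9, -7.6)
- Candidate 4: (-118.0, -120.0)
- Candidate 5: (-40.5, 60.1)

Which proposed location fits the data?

Candidate 3

For each candidate, compare |candidate − station| to the reported distance:
Candidate 1: residuals HAWA 33.5, LON 117.6, SAO 19.6 → max 117.6 km
Candidate 2: residuals HAWA 11.6, LON 81.8, SAO 116.5 → max 116.5 km
Candidate 3: residuals HAWA 0.0, LON 0.0, SAO 0.0 → max 0.0 km
Candidate 4: residuals HAWA 44.7, LON 155.9, SAO 17.7 → max 155.9 km
Candidate 5: residuals HAWA 78.4, LON 33.2, SAO 49.8 → max 78.4 km
Only Candidate 3 has all residuals ≈ 0.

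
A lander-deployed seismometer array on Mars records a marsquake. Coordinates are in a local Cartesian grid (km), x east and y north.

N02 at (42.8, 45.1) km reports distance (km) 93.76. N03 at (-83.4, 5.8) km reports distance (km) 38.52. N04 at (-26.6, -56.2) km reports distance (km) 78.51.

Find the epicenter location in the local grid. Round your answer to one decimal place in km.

Circle about each station: (x − 42.8)² + (y − 45.1)² = 93.76²; (x + 83.4)² + (y − 5.8)² = 38.52²; (x + 26.6)² + (y + 56.2)² = 78.51².
Subtracting the N02 equation from the N03 and N04 equations removes the quadratic terms:
-252.4 x − 78.6 y = 10430.50
-138.8 x − 202.6 y = 2627.27
Solving the 2×2 system: x ≈ -47.4, y ≈ 19.5 km.
Check against N02 (with the unrounded x, y): √((x − 42.8)²+(y − 45.1)²) = 93.76 ≈ 93.76 km. ✓

(-47.4, 19.5)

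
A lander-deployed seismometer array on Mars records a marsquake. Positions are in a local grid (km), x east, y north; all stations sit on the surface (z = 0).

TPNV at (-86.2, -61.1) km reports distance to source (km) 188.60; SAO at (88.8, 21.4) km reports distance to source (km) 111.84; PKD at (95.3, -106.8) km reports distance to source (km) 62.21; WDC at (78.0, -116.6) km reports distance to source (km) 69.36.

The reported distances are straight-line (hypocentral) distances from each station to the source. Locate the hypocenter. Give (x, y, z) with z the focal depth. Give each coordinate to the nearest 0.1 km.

(93.8, -76.3, 54.2)

Each station gives a sphere (x−x_i)² + (y−y_i)² + z² = d_i² (stations at z=0).
Subtracting the TPNV sphere from SAO and PKD: z² cancels, leaving linear equations in x and y:
350.0 x + 165.0 y = 20241.52
363.0 x − 91.4 y = 41024.56
Solving: x ≈ 93.803, y ≈ -76.301 km (keep extra digits for the depth step; rounded: 93.8, -76.3).
Then from the TPNV sphere: z² = 188.60² − (x + 86.2)² − (y + 61.1)² with x = 93.803, y = -76.301, so z ≈ 54.202 ≈ 54.2 km.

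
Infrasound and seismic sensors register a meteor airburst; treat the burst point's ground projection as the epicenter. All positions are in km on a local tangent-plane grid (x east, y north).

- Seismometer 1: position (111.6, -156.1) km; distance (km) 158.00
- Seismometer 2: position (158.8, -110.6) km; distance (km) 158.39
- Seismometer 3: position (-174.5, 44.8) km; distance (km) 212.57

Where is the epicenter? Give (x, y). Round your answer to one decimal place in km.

Circle about each station: (x − 111.6)² + (y + 156.1)² = 158.00²; (x − 158.8)² + (y + 110.6)² = 158.39²; (x + 174.5)² + (y − 44.8)² = 212.57².
Subtracting pairs of circle equations eliminates x²+y² and gives linear equations (the radical axes):
94.4 x + 91.0 y = 504.64
-572.2 x + 401.8 y = -24586.48
Solving the 2×2 system: x ≈ 27.1, y ≈ -22.6 km.

(27.1, -22.6)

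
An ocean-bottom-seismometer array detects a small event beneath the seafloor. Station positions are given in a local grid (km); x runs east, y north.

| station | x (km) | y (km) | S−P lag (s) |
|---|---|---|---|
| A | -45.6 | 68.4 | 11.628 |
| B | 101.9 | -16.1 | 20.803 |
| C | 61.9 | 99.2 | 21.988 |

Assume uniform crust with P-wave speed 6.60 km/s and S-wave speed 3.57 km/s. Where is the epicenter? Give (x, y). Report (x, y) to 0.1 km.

(-59.8, -20.9)

Distance from S−P lag: d = Δt · v_P v_S / (v_P − v_S) = Δt · (6.60·3.57)/(6.60−3.57) ≈ 7.7762·Δt.
So d_A = 90.42, d_B = 161.77, d_C = 170.98 km.
Circle about each station: (x + 45.6)² + (y − 68.4)² = 90.42²; (x − 101.9)² + (y + 16.1)² = 161.77²; (x − 61.9)² + (y − 99.2)² = 170.98².
Subtracting the A equation from the B and C equations removes the quadratic terms:
295.0 x − 169.0 y = -14108.86
215.0 x + 61.6 y = -14144.05
Solving the 2×2 system: x ≈ -59.8, y ≈ -20.9 km.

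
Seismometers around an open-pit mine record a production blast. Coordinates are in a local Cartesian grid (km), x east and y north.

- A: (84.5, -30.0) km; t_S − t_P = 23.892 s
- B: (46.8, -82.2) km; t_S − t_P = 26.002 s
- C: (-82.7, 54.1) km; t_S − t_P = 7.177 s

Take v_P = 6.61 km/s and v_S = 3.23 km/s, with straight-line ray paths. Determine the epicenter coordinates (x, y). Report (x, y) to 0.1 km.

Distance from S−P lag: d = Δt · v_P v_S / (v_P − v_S) = Δt · (6.61·3.23)/(6.61−3.23) ≈ 6.3167·Δt.
So d_A = 150.92, d_B = 164.25, d_C = 45.33 km.
Circle about each station: (x − 84.5)² + (y + 30.0)² = 150.92²; (x − 46.8)² + (y + 82.2)² = 164.25²; (x + 82.7)² + (y − 54.1)² = 45.33².
Subtracting the A equation from the B and C equations removes the quadratic terms:
-75.4 x − 104.4 y = -3294.39
-334.4 x + 168.2 y = 22447.89
Solving the 2×2 system: x ≈ -37.6, y ≈ 58.7 km.
Check against A (with the unrounded x, y): √((x − 84.5)²+(y + 30.0)²) = 150.92 ≈ 150.92 km. ✓

x ≈ -37.6 km, y ≈ 58.7 km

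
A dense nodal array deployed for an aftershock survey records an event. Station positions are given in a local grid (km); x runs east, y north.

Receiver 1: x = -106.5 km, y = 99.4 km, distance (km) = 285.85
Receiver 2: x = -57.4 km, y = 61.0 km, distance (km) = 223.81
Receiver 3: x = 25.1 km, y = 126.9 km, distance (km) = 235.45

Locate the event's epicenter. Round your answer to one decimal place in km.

x ≈ 102.7 km, y ≈ -95.4 km

Circle about each station: (x + 106.5)² + (y − 99.4)² = 285.85²; (x + 57.4)² + (y − 61.0)² = 223.81²; (x − 25.1)² + (y − 126.9)² = 235.45².
Subtracting pairs of circle equations eliminates x²+y² and gives linear equations (the radical axes):
98.2 x − 76.8 y = 17412.46
263.2 x + 55.0 y = 21784.53
Solving the 2×2 system: x ≈ 102.7, y ≈ -95.4 km.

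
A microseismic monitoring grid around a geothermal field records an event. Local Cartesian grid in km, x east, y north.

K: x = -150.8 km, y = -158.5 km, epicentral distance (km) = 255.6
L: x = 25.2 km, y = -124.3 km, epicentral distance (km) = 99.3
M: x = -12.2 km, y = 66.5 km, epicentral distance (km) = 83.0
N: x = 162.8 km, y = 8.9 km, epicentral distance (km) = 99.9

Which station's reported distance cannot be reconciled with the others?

Solve using three stations at a time. Using K, L, N (subtract circle equations pairwise → linear system) gives (x, y) ≈ (74.7, -38.3).
Distances from that point to each station vs reported:
  K: calculated 255.6 vs reported 255.6 → residual 0.0 km
  L: calculated 99.3 vs reported 99.3 → residual 0.0 km
  M: calculated 136.1 vs reported 83.0 → residual 53.1 km
  N: calculated 99.9 vs reported 99.9 → residual 0.0 km
K, L, N are mutually consistent (residuals ≈ 0); M is off by 53.1 km.

M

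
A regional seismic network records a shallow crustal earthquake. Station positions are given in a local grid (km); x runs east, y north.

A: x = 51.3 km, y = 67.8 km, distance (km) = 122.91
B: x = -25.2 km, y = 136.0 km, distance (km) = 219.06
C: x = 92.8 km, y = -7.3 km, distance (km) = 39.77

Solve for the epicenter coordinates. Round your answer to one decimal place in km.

x ≈ 95.2 km, y ≈ -47.0 km

Circle about each station: (x − 51.3)² + (y − 67.8)² = 122.91²; (x + 25.2)² + (y − 136.0)² = 219.06²; (x − 92.8)² + (y + 7.3)² = 39.77².
Subtracting pairs of circle equations eliminates x²+y² and gives linear equations (the radical axes):
-153.0 x + 136.4 y = -20977.91
83.0 x − 150.2 y = 14961.82
Solving the 2×2 system: x ≈ 95.2, y ≈ -47.0 km.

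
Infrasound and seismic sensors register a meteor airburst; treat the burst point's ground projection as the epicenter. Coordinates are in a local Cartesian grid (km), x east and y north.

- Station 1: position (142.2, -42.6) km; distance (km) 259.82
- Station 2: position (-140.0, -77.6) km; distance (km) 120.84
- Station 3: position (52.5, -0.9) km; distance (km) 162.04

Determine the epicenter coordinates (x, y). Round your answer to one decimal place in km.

Circle about each station: (x − 142.2)² + (y + 42.6)² = 259.82²; (x + 140.0)² + (y + 77.6)² = 120.84²; (x − 52.5)² + (y + 0.9)² = 162.04².
Subtracting pairs of circle equations eliminates x²+y² and gives linear equations (the radical axes):
-564.4 x − 70.0 y = 56490.29
-179.4 x + 83.4 y = 21970.93
Solving the 2×2 system: x ≈ -104.8, y ≈ 38.0 km.

(-104.8, 38.0)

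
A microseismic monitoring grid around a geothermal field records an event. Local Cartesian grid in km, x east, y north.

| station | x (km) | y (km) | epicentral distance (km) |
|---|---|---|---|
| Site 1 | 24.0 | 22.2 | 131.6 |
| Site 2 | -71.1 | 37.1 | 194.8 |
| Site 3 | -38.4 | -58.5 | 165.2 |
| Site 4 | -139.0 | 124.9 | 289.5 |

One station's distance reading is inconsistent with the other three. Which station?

Solve using three stations at a time. Using Site 2, Site 3, Site 4 (subtract circle equations pairwise → linear system) gives (x, y) ≈ (118.8, -7.1).
Distances from that point to each station vs reported:
  Site 1: calculated 99.2 vs reported 131.6 → residual 32.4 km
  Site 2: calculated 195.0 vs reported 194.8 → residual 0.2 km
  Site 3: calculated 165.4 vs reported 165.2 → residual 0.2 km
  Site 4: calculated 289.6 vs reported 289.5 → residual 0.1 km
Site 2, Site 3, Site 4 are mutually consistent (residuals ≈ 0); Site 1 is off by 32.4 km.

Site 1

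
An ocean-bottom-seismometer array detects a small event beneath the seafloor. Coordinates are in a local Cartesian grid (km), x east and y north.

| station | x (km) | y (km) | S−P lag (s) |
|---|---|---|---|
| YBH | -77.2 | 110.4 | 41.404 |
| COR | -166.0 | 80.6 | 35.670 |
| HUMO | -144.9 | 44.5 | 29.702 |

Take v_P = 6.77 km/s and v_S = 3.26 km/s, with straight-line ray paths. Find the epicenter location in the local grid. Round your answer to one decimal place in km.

-140.2 km east, -142.2 km north

Distance from S−P lag: d = Δt · v_P v_S / (v_P − v_S) = Δt · (6.77·3.26)/(6.77−3.26) ≈ 6.2878·Δt.
So d_YBH = 260.34, d_COR = 224.29, d_HUMO = 186.76 km.
Circle about each station: (x + 77.2)² + (y − 110.4)² = 260.34²; (x + 166.0)² + (y − 80.6)² = 224.29²; (x + 144.9)² + (y − 44.5)² = 186.76².
Subtracting the YBH equation from the COR and HUMO equations removes the quadratic terms:
-177.6 x − 59.6 y = 33375.27
-135.4 x − 131.8 y = 37725.88
Solving the 2×2 system: x ≈ -140.2, y ≈ -142.2 km.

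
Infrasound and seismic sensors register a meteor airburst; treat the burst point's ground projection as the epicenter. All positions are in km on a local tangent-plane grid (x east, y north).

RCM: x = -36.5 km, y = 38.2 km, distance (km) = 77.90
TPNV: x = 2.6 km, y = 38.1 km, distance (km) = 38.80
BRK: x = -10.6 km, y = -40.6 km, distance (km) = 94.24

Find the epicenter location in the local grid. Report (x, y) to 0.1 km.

x ≈ 41.4 km, y ≈ 38.0 km

Circle about each station: (x + 36.5)² + (y − 38.2)² = 77.90²; (x − 2.6)² + (y − 38.1)² = 38.80²; (x + 10.6)² + (y + 40.6)² = 94.24².
Subtracting the RCM equation from the TPNV and BRK equations removes the quadratic terms:
78.2 x − 0.2 y = 3229.85
51.8 x − 157.6 y = -3843.54
Solving the 2×2 system: x ≈ 41.4, y ≈ 38.0 km.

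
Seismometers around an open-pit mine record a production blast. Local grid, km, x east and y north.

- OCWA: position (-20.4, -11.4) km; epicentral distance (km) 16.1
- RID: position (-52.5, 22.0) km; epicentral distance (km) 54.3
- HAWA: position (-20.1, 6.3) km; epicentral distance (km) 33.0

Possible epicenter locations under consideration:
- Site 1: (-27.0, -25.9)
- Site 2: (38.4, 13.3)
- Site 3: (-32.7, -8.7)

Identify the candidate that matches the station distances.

For each candidate, compare |candidate − station| to the reported distance:
Site 1: residuals OCWA 0.2, RID 0.0, HAWA 0.1 → max 0.2 km
Site 2: residuals OCWA 47.7, RID 37.0, HAWA 25.9 → max 47.7 km
Site 3: residuals OCWA 3.5, RID 17.8, HAWA 13.4 → max 17.8 km
Only Site 1 has all residuals ≈ 0.

Site 1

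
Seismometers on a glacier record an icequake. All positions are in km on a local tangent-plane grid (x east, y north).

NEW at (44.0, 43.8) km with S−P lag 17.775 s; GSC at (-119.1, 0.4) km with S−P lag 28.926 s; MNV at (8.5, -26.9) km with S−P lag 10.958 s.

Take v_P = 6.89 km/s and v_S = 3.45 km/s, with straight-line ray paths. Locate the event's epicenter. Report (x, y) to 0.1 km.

Distance from S−P lag: d = Δt · v_P v_S / (v_P − v_S) = Δt · (6.89·3.45)/(6.89−3.45) ≈ 6.9100·Δt.
So d_NEW = 122.83, d_GSC = 199.88, d_MNV = 75.72 km.
Circle about each station: (x − 44.0)² + (y − 43.8)² = 122.83²; (x + 119.1)² + (y − 0.4)² = 199.88²; (x − 8.5)² + (y + 26.9)² = 75.72².
Subtracting the NEW equation from the GSC and MNV equations removes the quadratic terms:
-326.2 x − 86.8 y = -14534.28
-71.0 x − 141.4 y = 6295.11
Solving the 2×2 system: x ≈ 65.1, y ≈ -77.2 km.
Check against NEW (with the unrounded x, y): √((x − 44.0)²+(y − 43.8)²) = 122.83 ≈ 122.83 km. ✓

(65.1, -77.2)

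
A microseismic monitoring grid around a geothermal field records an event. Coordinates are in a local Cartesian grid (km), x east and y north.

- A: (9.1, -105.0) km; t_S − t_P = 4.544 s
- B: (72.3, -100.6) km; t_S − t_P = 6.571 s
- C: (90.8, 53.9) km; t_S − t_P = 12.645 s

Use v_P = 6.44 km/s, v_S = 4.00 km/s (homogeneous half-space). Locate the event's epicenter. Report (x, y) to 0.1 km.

Distance from S−P lag: d = Δt · v_P v_S / (v_P − v_S) = Δt · (6.44·4.00)/(6.44−4.00) ≈ 10.5574·Δt.
So d_A = 47.97, d_B = 69.37, d_C = 133.50 km.
Circle about each station: (x − 9.1)² + (y + 105.0)² = 47.97²; (x − 72.3)² + (y + 100.6)² = 69.37²; (x − 90.8)² + (y − 53.9)² = 133.50².
Subtracting the A equation from the B and C equations removes the quadratic terms:
126.4 x + 8.8 y = 1728.76
163.4 x + 317.8 y = -15479.09
Solving the 2×2 system: x ≈ 17.7, y ≈ -57.8 km.

17.7 km east, -57.8 km north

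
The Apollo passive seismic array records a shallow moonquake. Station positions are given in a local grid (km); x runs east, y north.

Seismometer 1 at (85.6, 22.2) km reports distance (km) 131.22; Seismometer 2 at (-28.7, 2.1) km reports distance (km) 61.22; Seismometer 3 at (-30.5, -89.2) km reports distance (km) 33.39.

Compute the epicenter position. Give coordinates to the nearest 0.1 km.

Circle about each station: (x − 85.6)² + (y − 22.2)² = 131.22²; (x + 28.7)² + (y − 2.1)² = 61.22²; (x + 30.5)² + (y + 89.2)² = 33.39².
Subtracting the Seismometer 1 equation from the Seismometer 2 and Seismometer 3 equations removes the quadratic terms:
-228.6 x − 40.2 y = 6478.70
-232.2 x − 222.8 y = 17170.49
Solving the 2×2 system: x ≈ -18.1, y ≈ -58.2 km.

(-18.1, -58.2)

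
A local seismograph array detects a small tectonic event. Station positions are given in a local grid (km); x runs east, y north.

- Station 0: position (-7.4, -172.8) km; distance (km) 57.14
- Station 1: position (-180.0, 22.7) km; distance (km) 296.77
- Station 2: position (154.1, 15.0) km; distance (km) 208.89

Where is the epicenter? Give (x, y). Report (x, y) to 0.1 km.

49.3 km east, -165.7 km north

Circle about each station: (x + 7.4)² + (y + 172.8)² = 57.14²; (x + 180.0)² + (y − 22.7)² = 296.77²; (x − 154.1)² + (y − 15.0)² = 208.89².
Subtracting the Station 0 equation from the Station 1 and Station 2 equations removes the quadratic terms:
-345.2 x + 391.0 y = -81806.76
323.0 x + 375.6 y = -46312.84
Solving the 2×2 system: x ≈ 49.3, y ≈ -165.7 km.
Check against Station 0 (with the unrounded x, y): √((x + 7.4)²+(y + 172.8)²) = 57.14 ≈ 57.14 km. ✓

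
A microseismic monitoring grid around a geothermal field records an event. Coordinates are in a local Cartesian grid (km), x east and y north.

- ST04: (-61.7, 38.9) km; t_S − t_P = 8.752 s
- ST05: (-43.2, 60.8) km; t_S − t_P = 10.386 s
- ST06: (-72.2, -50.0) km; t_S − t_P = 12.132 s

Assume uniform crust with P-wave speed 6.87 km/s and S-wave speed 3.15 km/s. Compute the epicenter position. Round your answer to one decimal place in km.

Distance from S−P lag: d = Δt · v_P v_S / (v_P − v_S) = Δt · (6.87·3.15)/(6.87−3.15) ≈ 5.8173·Δt.
So d_ST04 = 50.91, d_ST05 = 60.42, d_ST06 = 70.58 km.
Circle about each station: (x + 61.7)² + (y − 38.9)² = 50.91²; (x + 43.2)² + (y − 60.8)² = 60.42²; (x + 72.2)² + (y + 50.0)² = 70.58².
Subtracting the ST04 equation from the ST05 and ST06 equations removes the quadratic terms:
37.0 x + 43.8 y = -815.97
-21.0 x − 177.8 y = 3.03
Solving the 2×2 system: x ≈ -25.6, y ≈ 3.0 km.

x ≈ -25.6 km, y ≈ 3.0 km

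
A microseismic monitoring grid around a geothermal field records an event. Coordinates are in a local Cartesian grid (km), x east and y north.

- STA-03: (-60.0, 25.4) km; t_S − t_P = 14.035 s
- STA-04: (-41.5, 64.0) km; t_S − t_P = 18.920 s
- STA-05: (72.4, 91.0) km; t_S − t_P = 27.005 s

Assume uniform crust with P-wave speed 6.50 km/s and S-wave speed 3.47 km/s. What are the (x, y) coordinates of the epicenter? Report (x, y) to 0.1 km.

Distance from S−P lag: d = Δt · v_P v_S / (v_P − v_S) = Δt · (6.50·3.47)/(6.50−3.47) ≈ 7.4439·Δt.
So d_STA-03 = 104.48, d_STA-04 = 140.84, d_STA-05 = 201.02 km.
Circle about each station: (x + 60.0)² + (y − 25.4)² = 104.48²; (x + 41.5)² + (y − 64.0)² = 140.84²; (x − 72.4)² + (y − 91.0)² = 201.02².
Subtracting pairs of circle equations eliminates x²+y² and gives linear equations (the radical axes):
37.0 x + 77.2 y = -7346.75
264.8 x + 131.2 y = -20215.37
Solving the 2×2 system: x ≈ -38.3, y ≈ -76.8 km.

-38.3 km east, -76.8 km north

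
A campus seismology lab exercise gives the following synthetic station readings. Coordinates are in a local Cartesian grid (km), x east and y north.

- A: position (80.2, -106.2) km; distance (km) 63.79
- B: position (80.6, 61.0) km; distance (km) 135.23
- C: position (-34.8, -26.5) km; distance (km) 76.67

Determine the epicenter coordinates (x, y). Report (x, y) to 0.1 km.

Circle about each station: (x − 80.2)² + (y + 106.2)² = 63.79²; (x − 80.6)² + (y − 61.0)² = 135.23²; (x + 34.8)² + (y + 26.5)² = 76.67².
Subtracting the A equation from the B and C equations removes the quadratic terms:
0.8 x + 334.4 y = -21711.11
-230.0 x + 159.4 y = -17606.31
Solving the 2×2 system: x ≈ 31.5, y ≈ -65.0 km.

x ≈ 31.5 km, y ≈ -65.0 km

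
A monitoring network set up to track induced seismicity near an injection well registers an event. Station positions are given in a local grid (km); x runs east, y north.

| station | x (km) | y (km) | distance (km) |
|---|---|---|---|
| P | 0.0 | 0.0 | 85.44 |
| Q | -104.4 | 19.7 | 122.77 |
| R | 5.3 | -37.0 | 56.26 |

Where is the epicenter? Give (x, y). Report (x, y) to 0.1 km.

Circle about each station: x² + y² = 85.44²; (x + 104.4)² + (y − 19.7)² = 122.77²; (x − 5.3)² + (y + 37.0)² = 56.26².
Subtracting pairs of circle equations eliminates x²+y² and gives linear equations (the radical axes):
-208.8 x + 39.4 y = 3514.97
10.6 x − 74.0 y = 5531.90
Solving the 2×2 system: x ≈ -31.8, y ≈ -79.3 km.

x ≈ -31.8 km, y ≈ -79.3 km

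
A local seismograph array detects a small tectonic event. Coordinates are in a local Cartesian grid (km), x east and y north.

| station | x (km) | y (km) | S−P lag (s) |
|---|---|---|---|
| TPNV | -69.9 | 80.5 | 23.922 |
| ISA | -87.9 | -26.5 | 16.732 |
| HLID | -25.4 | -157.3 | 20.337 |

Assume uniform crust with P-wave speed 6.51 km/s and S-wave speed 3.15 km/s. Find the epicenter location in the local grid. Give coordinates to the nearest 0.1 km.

Distance from S−P lag: d = Δt · v_P v_S / (v_P − v_S) = Δt · (6.51·3.15)/(6.51−3.15) ≈ 6.1031·Δt.
So d_TPNV = 146.00, d_ISA = 102.12, d_HLID = 124.12 km.
Circle about each station: (x + 69.9)² + (y − 80.5)² = 146.00²; (x + 87.9)² + (y + 26.5)² = 102.12²; (x + 25.4)² + (y + 157.3)² = 124.12².
Subtracting pairs of circle equations eliminates x²+y² and gives linear equations (the radical axes):
-36.0 x − 214.0 y = 7949.91
89.0 x − 475.6 y = 19932.42
Solving the 2×2 system: x ≈ 13.4, y ≈ -39.4 km.

x ≈ 13.4 km, y ≈ -39.4 km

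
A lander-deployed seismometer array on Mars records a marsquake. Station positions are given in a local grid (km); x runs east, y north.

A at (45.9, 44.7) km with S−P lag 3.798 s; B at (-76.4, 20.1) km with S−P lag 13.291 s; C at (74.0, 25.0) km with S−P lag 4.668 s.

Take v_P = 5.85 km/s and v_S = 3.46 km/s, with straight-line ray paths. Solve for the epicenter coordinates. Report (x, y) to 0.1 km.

Distance from S−P lag: d = Δt · v_P v_S / (v_P − v_S) = Δt · (5.85·3.46)/(5.85−3.46) ≈ 8.4690·Δt.
So d_A = 32.17, d_B = 112.56, d_C = 39.53 km.
Circle about each station: (x − 45.9)² + (y − 44.7)² = 32.17²; (x + 76.4)² + (y − 20.1)² = 112.56²; (x − 74.0)² + (y − 25.0)² = 39.53².
Subtracting pairs of circle equations eliminates x²+y² and gives linear equations (the radical axes):
-244.6 x − 49.2 y = -9498.77
56.2 x − 39.4 y = 1468.39
Solving the 2×2 system: x ≈ 36.0, y ≈ 14.1 km.
Check against A (with the unrounded x, y): √((x − 45.9)²+(y − 44.7)²) = 32.18 ≈ 32.17 km. ✓

36.0 km east, 14.1 km north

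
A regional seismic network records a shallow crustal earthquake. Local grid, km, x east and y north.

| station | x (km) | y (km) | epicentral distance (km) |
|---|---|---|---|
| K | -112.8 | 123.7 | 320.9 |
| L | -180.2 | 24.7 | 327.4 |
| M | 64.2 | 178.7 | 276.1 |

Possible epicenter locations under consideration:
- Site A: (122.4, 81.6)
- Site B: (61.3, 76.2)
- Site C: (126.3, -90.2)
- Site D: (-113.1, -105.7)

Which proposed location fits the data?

Site C

For each candidate, compare |candidate − station| to the reported distance:
Site A: residuals K 82.0, L 19.5, M 162.9 → max 162.9 km
Site B: residuals K 140.4, L 80.5, M 173.6 → max 173.6 km
Site C: residuals K 0.1, L 0.1, M 0.1 → max 0.1 km
Site D: residuals K 91.5, L 180.7, M 59.0 → max 180.7 km
Only Site C has all residuals ≈ 0.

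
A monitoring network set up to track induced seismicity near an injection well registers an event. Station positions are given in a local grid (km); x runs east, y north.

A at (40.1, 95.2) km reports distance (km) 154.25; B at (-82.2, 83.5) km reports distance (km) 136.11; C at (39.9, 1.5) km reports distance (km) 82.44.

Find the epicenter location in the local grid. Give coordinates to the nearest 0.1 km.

-30.0 km east, -42.2 km north

Circle about each station: (x − 40.1)² + (y − 95.2)² = 154.25²; (x + 82.2)² + (y − 83.5)² = 136.11²; (x − 39.9)² + (y − 1.5)² = 82.44².
Subtracting the A equation from the B and C equations removes the quadratic terms:
-244.6 x − 23.4 y = 8325.17
-0.4 x − 187.4 y = 7919.92
Solving the 2×2 system: x ≈ -30.0, y ≈ -42.2 km.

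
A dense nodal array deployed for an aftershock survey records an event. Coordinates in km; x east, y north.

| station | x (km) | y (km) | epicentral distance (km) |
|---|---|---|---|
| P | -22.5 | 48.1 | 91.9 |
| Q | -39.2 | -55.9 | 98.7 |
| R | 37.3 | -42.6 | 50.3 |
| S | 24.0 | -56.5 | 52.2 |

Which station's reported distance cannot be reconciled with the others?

Solve using three stations at a time. Using P, Q, S (subtract circle equations pairwise → linear system) gives (x, y) ≈ (48.3, -10.4).
Distances from that point to each station vs reported:
  P: calculated 91.9 vs reported 91.9 → residual 0.0 km
  Q: calculated 98.7 vs reported 98.7 → residual 0.0 km
  R: calculated 34.1 vs reported 50.3 → residual 16.2 km
  S: calculated 52.1 vs reported 52.2 → residual 0.1 km
P, Q, S are mutually consistent (residuals ≈ 0); R is off by 16.2 km.

R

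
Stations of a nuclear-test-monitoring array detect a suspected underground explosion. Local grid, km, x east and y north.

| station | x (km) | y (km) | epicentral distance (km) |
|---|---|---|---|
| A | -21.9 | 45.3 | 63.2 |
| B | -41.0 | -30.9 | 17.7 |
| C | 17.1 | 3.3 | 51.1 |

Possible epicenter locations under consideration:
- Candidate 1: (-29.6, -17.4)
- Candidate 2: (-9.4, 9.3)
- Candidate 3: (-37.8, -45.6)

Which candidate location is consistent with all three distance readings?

For each candidate, compare |candidate − station| to the reported distance:
Candidate 1: residuals A 0.0, B 0.0, C 0.0 → max 0.0 km
Candidate 2: residuals A 25.1, B 33.4, C 23.9 → max 33.4 km
Candidate 3: residuals A 29.1, B 2.7, C 22.4 → max 29.1 km
Only Candidate 1 has all residuals ≈ 0.

Candidate 1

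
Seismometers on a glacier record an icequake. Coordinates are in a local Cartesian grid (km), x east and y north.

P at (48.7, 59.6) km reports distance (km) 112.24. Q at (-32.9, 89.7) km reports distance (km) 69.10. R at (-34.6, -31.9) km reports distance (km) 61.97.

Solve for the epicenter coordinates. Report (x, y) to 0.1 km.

Circle about each station: (x − 48.7)² + (y − 59.6)² = 112.24²; (x + 32.9)² + (y − 89.7)² = 69.10²; (x + 34.6)² + (y + 31.9)² = 61.97².
Subtracting the P equation from the Q and R equations removes the quadratic terms:
-163.2 x + 60.2 y = 11027.66
-166.6 x − 183.0 y = 5048.46
Solving the 2×2 system: x ≈ -58.2, y ≈ 25.4 km.

-58.2 km east, 25.4 km north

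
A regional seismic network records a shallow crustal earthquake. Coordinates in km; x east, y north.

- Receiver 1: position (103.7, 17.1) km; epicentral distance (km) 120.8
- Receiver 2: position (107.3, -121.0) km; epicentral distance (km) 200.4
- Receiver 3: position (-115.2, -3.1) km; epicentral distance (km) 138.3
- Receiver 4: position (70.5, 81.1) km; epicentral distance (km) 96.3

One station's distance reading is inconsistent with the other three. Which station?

Receiver 3

Solve using three stations at a time. Using Receiver 1, Receiver 2, Receiver 4 (subtract circle equations pairwise → linear system) gives (x, y) ≈ (-15.4, 37.5).
Distances from that point to each station vs reported:
  Receiver 1: calculated 120.9 vs reported 120.8 → residual 0.1 km
  Receiver 2: calculated 200.4 vs reported 200.4 → residual 0.0 km
  Receiver 3: calculated 107.7 vs reported 138.3 → residual 30.6 km
  Receiver 4: calculated 96.4 vs reported 96.3 → residual 0.1 km
Receiver 1, Receiver 2, Receiver 4 are mutually consistent (residuals ≈ 0); Receiver 3 is off by 30.6 km.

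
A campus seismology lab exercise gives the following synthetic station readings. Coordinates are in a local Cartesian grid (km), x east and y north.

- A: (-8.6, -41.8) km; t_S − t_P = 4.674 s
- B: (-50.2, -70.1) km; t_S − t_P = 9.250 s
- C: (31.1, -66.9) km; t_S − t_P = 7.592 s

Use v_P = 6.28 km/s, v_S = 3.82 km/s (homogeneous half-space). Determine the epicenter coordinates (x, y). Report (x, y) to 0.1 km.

(4.0, 2.0)

Distance from S−P lag: d = Δt · v_P v_S / (v_P − v_S) = Δt · (6.28·3.82)/(6.28−3.82) ≈ 9.7519·Δt.
So d_A = 45.58, d_B = 90.20, d_C = 74.04 km.
Circle about each station: (x + 8.6)² + (y + 41.8)² = 45.58²; (x + 50.2)² + (y + 70.1)² = 90.20²; (x − 31.1)² + (y + 66.9)² = 74.04².
Subtracting pairs of circle equations eliminates x²+y² and gives linear equations (the radical axes):
-83.2 x − 56.6 y = -445.65
79.4 x − 50.2 y = 217.23
Solving the 2×2 system: x ≈ 4.0, y ≈ 2.0 km.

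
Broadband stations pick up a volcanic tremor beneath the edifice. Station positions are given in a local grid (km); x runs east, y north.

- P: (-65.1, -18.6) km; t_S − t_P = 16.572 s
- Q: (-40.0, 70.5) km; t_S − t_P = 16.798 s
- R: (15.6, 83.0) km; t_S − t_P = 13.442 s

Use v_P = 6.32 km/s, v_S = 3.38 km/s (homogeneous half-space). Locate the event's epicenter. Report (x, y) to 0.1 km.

54.7 km east, -6.5 km north

Distance from S−P lag: d = Δt · v_P v_S / (v_P − v_S) = Δt · (6.32·3.38)/(6.32−3.38) ≈ 7.2659·Δt.
So d_P = 120.41, d_Q = 122.05, d_R = 97.67 km.
Circle about each station: (x + 65.1)² + (y + 18.6)² = 120.41²; (x + 40.0)² + (y − 70.5)² = 122.05²; (x − 15.6)² + (y − 83.0)² = 97.67².
Subtracting the P equation from the Q and R equations removes the quadratic terms:
50.2 x + 178.2 y = 1588.65
161.4 x + 203.2 y = 7507.53
Solving the 2×2 system: x ≈ 54.7, y ≈ -6.5 km.
Check against P (with the unrounded x, y): √((x + 65.1)²+(y + 18.6)²) = 120.40 ≈ 120.41 km. ✓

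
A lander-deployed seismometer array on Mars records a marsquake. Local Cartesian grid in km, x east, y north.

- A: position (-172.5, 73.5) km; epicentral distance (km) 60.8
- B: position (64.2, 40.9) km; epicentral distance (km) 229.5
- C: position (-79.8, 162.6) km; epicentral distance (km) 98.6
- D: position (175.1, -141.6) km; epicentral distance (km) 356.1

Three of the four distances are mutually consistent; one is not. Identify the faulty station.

Solve using three stations at a time. Using A, C, D (subtract circle equations pairwise → linear system) gives (x, y) ≈ (-111.8, 69.3).
Distances from that point to each station vs reported:
  A: calculated 60.8 vs reported 60.8 → residual 0.0 km
  B: calculated 178.3 vs reported 229.5 → residual 51.2 km
  C: calculated 98.6 vs reported 98.6 → residual 0.0 km
  D: calculated 356.1 vs reported 356.1 → residual 0.0 km
A, C, D are mutually consistent (residuals ≈ 0); B is off by 51.2 km.

B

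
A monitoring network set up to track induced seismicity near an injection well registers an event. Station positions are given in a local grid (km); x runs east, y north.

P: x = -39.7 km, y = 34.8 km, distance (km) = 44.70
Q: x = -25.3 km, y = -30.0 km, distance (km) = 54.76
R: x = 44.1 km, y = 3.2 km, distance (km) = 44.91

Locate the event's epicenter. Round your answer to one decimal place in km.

Circle about each station: (x + 39.7)² + (y − 34.8)² = 44.70²; (x + 25.3)² + (y + 30.0)² = 54.76²; (x − 44.1)² + (y − 3.2)² = 44.91².
Subtracting pairs of circle equations eliminates x²+y² and gives linear equations (the radical axes):
28.8 x − 129.6 y = -2247.61
167.6 x − 63.2 y = -850.90
Solving the 2×2 system: x ≈ 1.6, y ≈ 17.7 km.
Check against P (with the unrounded x, y): √((x + 39.7)²+(y − 34.8)²) = 44.70 ≈ 44.70 km. ✓

1.6 km east, 17.7 km north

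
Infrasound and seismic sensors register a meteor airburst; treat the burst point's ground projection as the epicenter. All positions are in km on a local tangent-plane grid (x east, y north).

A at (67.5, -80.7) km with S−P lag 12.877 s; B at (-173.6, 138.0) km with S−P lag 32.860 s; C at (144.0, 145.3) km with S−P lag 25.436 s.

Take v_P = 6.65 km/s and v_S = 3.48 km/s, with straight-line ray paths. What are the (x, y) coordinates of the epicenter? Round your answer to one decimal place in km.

Distance from S−P lag: d = Δt · v_P v_S / (v_P − v_S) = Δt · (6.65·3.48)/(6.65−3.48) ≈ 7.3003·Δt.
So d_A = 94.01, d_B = 239.89, d_C = 185.69 km.
Circle about each station: (x − 67.5)² + (y + 80.7)² = 94.01²; (x + 173.6)² + (y − 138.0)² = 239.89²; (x − 144.0)² + (y − 145.3)² = 185.69².
Subtracting the A equation from the B and C equations removes the quadratic terms:
-482.2 x + 437.4 y = -10597.11
153.0 x + 452.0 y = 5136.45
Solving the 2×2 system: x ≈ 24.7, y ≈ 3.0 km.

x ≈ 24.7 km, y ≈ 3.0 km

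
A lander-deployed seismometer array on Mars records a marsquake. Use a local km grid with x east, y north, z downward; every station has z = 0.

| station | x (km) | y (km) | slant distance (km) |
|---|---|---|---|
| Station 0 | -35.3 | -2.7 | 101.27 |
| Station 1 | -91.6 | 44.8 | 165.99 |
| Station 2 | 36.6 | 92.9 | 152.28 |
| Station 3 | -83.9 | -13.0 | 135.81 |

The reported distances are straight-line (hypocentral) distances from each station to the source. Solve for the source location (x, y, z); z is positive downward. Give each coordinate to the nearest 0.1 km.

Each station gives a sphere (x−x_i)² + (y−y_i)² + z² = d_i² (stations at z=0).
Subtracting the Station 0 sphere from Station 1 and Station 2: z² cancels, leaving linear equations in x and y:
-112.6 x + 95.0 y = -8152.85
143.8 x + 191.2 y = -4217.00
Solving: x ≈ 32.913, y ≈ -46.809 km (keep extra digits for the depth step; rounded: 32.9, -46.8).
Then from the Station 0 sphere: z² = 101.27² − (x + 35.3)² − (y + 2.7)² with x = 32.913, y = -46.809, so z ≈ 60.473 ≈ 60.5 km.

(32.9, -46.8, 60.5)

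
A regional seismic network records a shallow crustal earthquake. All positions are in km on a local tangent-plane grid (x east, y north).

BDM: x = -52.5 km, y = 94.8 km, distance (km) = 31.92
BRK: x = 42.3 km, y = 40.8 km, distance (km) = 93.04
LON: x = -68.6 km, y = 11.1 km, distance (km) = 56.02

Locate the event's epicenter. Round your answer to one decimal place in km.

Circle about each station: (x + 52.5)² + (y − 94.8)² = 31.92²; (x − 42.3)² + (y − 40.8)² = 93.04²; (x + 68.6)² + (y − 11.1)² = 56.02².
Subtracting pairs of circle equations eliminates x²+y² and gives linear equations (the radical axes):
189.6 x − 108.0 y = -15926.92
-32.2 x − 167.4 y = -9033.47
Solving the 2×2 system: x ≈ -48.0, y ≈ 63.2 km.
Check against BDM (with the unrounded x, y): √((x + 52.5)²+(y − 94.8)²) = 31.92 ≈ 31.92 km. ✓

-48.0 km east, 63.2 km north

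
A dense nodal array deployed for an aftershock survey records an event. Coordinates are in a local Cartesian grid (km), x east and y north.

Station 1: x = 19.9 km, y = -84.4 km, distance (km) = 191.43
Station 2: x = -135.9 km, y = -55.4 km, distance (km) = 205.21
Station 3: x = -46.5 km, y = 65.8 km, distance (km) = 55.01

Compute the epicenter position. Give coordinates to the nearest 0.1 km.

Circle about each station: (x − 19.9)² + (y + 84.4)² = 191.43²; (x + 135.9)² + (y + 55.4)² = 205.21²; (x + 46.5)² + (y − 65.8)² = 55.01².
Subtracting pairs of circle equations eliminates x²+y² and gives linear equations (the radical axes):
-311.6 x + 58.0 y = 8552.90
-132.8 x + 300.4 y = 32591.86
Solving the 2×2 system: x ≈ -7.9, y ≈ 105.0 km.
Check against Station 1 (with the unrounded x, y): √((x − 19.9)²+(y + 84.4)²) = 191.43 ≈ 191.43 km. ✓

-7.9 km east, 105.0 km north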